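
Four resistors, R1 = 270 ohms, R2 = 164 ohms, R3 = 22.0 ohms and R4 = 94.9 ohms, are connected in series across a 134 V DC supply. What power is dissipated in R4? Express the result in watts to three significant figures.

Since the resistors are in series they all carry the loop current I = V/R_total; the power in any one is I²R.
R_total = 270 + 164 + 22.0 + 94.9 = 550.9 Ω
I = V / R_total = 134 / 550.9 = 0.2432 A
P_R4 = I² × R4 = (0.2432)² × 94.9 = 5.615 W

5.61 W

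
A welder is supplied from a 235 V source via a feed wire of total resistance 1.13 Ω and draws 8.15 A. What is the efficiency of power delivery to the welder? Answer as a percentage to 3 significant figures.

The feed wire carries the full 8.15 A.
P_line = I² R_line = (8.150)² × 1.13 = 75.06 W
P_source = V I = 235 × 8.150 = 1915 W; P_load = 1840 W
η = P_load / P_source = 1840 / 1915 = 0.9608

96.1 %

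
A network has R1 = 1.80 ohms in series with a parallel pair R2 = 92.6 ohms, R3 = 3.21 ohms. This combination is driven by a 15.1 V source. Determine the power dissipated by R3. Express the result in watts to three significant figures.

28.4 W

Collapse R2‖R3 to a single equivalent, reducing the network to two series elements.
R_p = (92.6×3.21)/(92.6+3.21) = 3.102 Ω
R_total = 1.80 + 3.102 = 4.902 Ω
I = V / R_total = 15.1 / 4.902 = 3.080 A
Voltage across the parallel pair: V_p = I × R_p = 3.080 × 3.102 = 9.556 V
With V_p across R3, its power is V_p²/R3.
P_R3 = (9.556)² / 3.21 = 28.45 W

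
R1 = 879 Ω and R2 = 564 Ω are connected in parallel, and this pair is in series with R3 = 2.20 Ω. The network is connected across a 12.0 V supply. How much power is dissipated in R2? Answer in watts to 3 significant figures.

0.252 W

Reduce the parallel combination to a single R_p; the circuit then becomes R_p in series with the remaining resistor.
R_p = (879×564)/(879+564) = 343.6 Ω
R_total = R_p + 2.20 = 343.6 + 2.20 = 345.8 Ω
I = V / R_total = 12.0 / 345.8 = 0.03471 A
Voltage across the parallel pair: V_p = I × R_p = 0.03471 × 343.6 = 11.92 V
R2 sits across V_p; its power is V_p²/R.
P_R2 = (11.92)² / 564 = 0.2521 W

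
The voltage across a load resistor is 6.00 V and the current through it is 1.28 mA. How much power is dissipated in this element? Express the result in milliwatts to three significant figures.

7.68 mW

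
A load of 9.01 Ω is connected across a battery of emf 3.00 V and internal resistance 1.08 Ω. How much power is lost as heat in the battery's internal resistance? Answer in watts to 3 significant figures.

The source's internal resistance is just another series element carrying I; its dissipation is I²r.
I = ε / (r + R) = 3.00 / (1.08 + 9.01) = 0.2973 A
P_int = I² r = (0.2973)² × 1.08 = 0.09547 W

0.0955 W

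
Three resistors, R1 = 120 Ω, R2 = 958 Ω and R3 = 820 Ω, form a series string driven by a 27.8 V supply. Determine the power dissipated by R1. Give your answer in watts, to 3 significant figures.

Since the resistors are in series they all carry the loop current I = V/R_total; the power in any one is I²R.
R_total = 120 + 958 + 820 = 1898 Ω
I = V / R_total = 27.8 / 1898 = 0.01465 A
P_R1 = I² × R1 = (0.01465)² × 120 = 0.02574 W

0.0257 W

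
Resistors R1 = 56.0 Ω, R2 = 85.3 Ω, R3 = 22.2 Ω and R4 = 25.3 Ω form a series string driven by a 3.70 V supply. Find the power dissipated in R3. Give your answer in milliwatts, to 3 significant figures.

Every series element carries the same I. Get I from the total resistance, then P = I² × R3.
R_total = 56.0 + 85.3 + 22.2 + 25.3 = 188.8 Ω
I = V / R_total = 3.70 / 188.8 = 0.01960 A
P_R3 = I² × R3 = (0.01960)² × 22.2 = 0.008526 W

8.53 mW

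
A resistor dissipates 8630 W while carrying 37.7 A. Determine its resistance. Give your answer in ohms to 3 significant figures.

Rearranging the power relation for the two known quantities gives R = P / I².
R = 8630 / (37.70)² = 6.072 Ω

6.07 Ω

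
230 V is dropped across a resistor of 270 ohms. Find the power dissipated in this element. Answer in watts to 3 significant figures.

196 W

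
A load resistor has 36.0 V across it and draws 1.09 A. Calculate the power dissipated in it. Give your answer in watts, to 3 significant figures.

39.2 W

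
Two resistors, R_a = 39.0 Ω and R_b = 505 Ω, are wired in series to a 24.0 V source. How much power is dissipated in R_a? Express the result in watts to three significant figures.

0.0759 W

Since the resistors are in series they all carry the loop current I = V/R_total; the power in any one is I²R.
R_total = 39.0 + 505 = 544.0 Ω
I = V / R_total = 24.0 / 544.0 = 0.04412 A
P_R_a = I² × R_a = (0.04412)² × 39.0 = 0.07591 W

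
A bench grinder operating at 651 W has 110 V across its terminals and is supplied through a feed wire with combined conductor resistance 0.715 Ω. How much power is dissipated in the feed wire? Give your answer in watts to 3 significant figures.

The feed wire is a series resistance carrying the load current; its dissipation is I²R_line.
I = P / V = 651 / 110 = 5.918 A through the feed wire.
P_line = I² R_line = (5.918)² × 0.715 = 25.04 W

25.0 W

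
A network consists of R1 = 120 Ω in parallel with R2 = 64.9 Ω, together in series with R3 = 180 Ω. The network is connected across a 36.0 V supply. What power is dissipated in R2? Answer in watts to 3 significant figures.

0.718 W

First find R_p for the parallel pair, then treat R_p + R3 as a series loop.
R_p = (120×64.9)/(120+64.9) = 42.12 Ω
R_total = R_p + 180 = 42.12 + 180 = 222.1 Ω
I = V / R_total = 36.0 / 222.1 = 0.1621 A
Voltage across the parallel pair: V_p = I × R_p = 0.1621 × 42.12 = 6.827 V
R2 has V_p across it, so P = V_p²/R2.
P_R2 = (6.827)² / 64.9 = 0.7181 W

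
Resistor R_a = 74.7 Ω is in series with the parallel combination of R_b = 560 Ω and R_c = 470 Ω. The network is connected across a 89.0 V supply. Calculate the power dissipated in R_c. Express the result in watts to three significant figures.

10.1 W

Replace R_b and R_c with their parallel equivalent so the circuit becomes R_a in series with R_p.
R_p = (560×470)/(560+470) = 255.5 Ω
R_total = 74.7 + 255.5 = 330.2 Ω
I = V / R_total = 89.0 / 330.2 = 0.2695 A
Voltage across the parallel pair: V_p = I × R_p = 0.2695 × 255.5 = 68.87 V
With V_p across R_c, its power is V_p²/R_c.
P_R_c = (68.87)² / 470 = 10.09 W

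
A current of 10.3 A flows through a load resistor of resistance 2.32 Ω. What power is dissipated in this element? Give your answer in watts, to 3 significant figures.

246 W

The current through and the resistance of the element are both given; use P = I²R.
P = (10.30 A)² × 2.32 Ω = 246.1 W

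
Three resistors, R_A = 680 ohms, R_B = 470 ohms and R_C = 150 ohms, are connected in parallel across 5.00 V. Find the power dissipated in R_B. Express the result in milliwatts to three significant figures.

R_B sits directly across the source, so P = V²/R with V = 5.00 V.
P_R_B = V² / R_B = (5.00)² / 470 Ω = 0.05319 W

53.2 mW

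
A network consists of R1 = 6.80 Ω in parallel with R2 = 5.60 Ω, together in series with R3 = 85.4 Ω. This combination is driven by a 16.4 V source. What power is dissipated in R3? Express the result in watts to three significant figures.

2.93 W

Reduce the parallel combination to a single R_p; the circuit then becomes R_p in series with the remaining resistor.
R_p = (6.80×5.60)/(6.80+5.60) = 3.071 Ω
R_total = R_p + 85.4 = 3.071 + 85.4 = 88.47 Ω
I = V / R_total = 16.4 / 88.47 = 0.1854 A
All the supply current flows through R3; use P = I²R3.
P_R3 = (0.1854)² × 85.4 = 2.935 W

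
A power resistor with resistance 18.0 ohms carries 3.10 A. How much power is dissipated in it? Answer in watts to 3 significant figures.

With I and R stated, P = I²R applies in one step.
P = (3.100 A)² × 18.0 Ω = 173.0 W

173 W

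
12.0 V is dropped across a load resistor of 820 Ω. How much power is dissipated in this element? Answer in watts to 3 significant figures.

We know the drop across the element and its resistance — P = V²/R, one step.
P = (12.0 V)² / 820 Ω = 0.1756 W

0.176 W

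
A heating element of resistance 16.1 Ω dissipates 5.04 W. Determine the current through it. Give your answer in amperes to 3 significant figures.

Rearranging the power relation for the two known quantities gives I = √(P / R).
I = √(5.04 / 16.1) = 0.5595 A

0.560 A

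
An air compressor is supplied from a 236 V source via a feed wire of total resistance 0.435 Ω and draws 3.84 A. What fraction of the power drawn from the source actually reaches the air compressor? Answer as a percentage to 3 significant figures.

The feed wire carries the full 3.84 A.
P_line = I² R_line = (3.840)² × 0.435 = 6.414 W
P_source = V I = 236 × 3.840 = 906.2 W; P_load = 899.8 W
η = P_load / P_source = 899.8 / 906.2 = 0.9929

99.3 %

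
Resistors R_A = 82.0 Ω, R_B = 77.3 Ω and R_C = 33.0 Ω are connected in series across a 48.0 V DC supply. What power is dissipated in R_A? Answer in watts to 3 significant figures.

Since the resistors are in series they all carry the loop current I = V/R_total; the power in any one is I²R.
R_total = 82.0 + 77.3 + 33.0 = 192.3 Ω
I = V / R_total = 48.0 / 192.3 = 0.2496 A
P_R_A = I² × R_A = (0.2496)² × 82.0 = 5.109 W

5.11 W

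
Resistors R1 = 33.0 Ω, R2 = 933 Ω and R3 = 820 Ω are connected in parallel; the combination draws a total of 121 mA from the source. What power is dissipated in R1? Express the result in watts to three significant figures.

0.418 W

Parallel branches share V, not I — compute V via R_eq, then use V²/R for the target branch.
1/R_eq = 1/33.0 + 1/933 + 1/820 ⇒ R_eq = 30.68 Ω
V = I_total × R_eq = 0.1210 × 30.68 = 3.712 V
P_R1 = V² / R1 = (3.712)² / 33.0 = 0.4176 W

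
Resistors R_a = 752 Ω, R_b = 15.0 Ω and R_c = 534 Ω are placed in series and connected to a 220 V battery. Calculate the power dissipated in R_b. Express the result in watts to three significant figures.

0.429 W

In a series string the same current flows through every resistor — find that current, then P = I²R for the one we want.
R_total = 752 + 15.0 + 534 = 1301 Ω
I = V / R_total = 220 / 1301 = 0.1691 A
P_R_b = I² × R_b = (0.1691)² × 15.0 = 0.4289 W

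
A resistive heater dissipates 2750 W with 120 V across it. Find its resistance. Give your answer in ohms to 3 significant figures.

The two known quantities fix the third via R = V² / P.
R = (120)² / 2750 = 5.236 Ω

5.24 Ω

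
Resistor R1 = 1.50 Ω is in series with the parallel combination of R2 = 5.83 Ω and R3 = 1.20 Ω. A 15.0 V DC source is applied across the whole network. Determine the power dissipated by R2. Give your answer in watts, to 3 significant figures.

Collapse R2‖R3 to a single equivalent, reducing the network to two series elements.
R_p = (5.83×1.20)/(5.83+1.20) = 0.9952 Ω
R_total = 1.50 + 0.9952 = 2.495 Ω
I = V / R_total = 15.0 / 2.495 = 6.012 A
Voltage across the parallel pair: V_p = I × R_p = 6.012 × 0.9952 = 5.983 V
R2 sees V_p directly, so P = V_p² / R2.
P_R2 = (5.983)² / 5.83 = 6.139 W

6.14 W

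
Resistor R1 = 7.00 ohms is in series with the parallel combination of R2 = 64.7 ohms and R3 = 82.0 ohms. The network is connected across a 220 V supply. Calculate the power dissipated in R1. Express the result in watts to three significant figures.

182 W

Collapse R2‖R3 to a single equivalent, reducing the network to two series elements.
R_p = (64.7×82.0)/(64.7+82.0) = 36.16 Ω
R_total = 7.00 + 36.16 = 43.16 Ω
I = V / R_total = 220 / 43.16 = 5.097 A
The full supply current passes through R1: P = I²R.
P_R1 = (5.097)² × 7.00 = 181.8 W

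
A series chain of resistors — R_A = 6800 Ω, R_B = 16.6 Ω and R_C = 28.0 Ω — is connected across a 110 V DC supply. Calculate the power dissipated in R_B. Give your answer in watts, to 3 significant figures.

0.00429 W

Since the resistors are in series they all carry the loop current I = V/R_total; the power in any one is I²R.
R_total = 6800 + 16.6 + 28.0 = 6845 Ω
I = V / R_total = 110 / 6845 = 0.01607 A
P_R_B = I² × R_B = (0.01607)² × 16.6 = 0.004287 W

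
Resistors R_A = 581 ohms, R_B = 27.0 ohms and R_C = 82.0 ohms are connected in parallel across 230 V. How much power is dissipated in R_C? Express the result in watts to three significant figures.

Each parallel branch sees the full supply voltage, so P = V²/R applies directly to the target branch.
P_R_C = V² / R_C = (230)² / 82.0 Ω = 645.1 W

645 W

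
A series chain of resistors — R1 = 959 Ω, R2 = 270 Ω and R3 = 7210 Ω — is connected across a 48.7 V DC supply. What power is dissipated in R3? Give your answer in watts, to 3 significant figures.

Series elements share the same current, so find I first, then use P = I²R.
R_total = 959 + 270 + 7210 = 8439 Ω
I = V / R_total = 48.7 / 8439 = 0.005771 A
P_R3 = I² × R3 = (0.005771)² × 7210 = 0.2401 W

0.240 W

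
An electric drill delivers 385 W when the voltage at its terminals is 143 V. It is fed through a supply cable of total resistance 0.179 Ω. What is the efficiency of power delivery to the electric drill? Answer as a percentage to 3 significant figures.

I = P / V = 385 / 143 = 2.692 A through the supply cable.
P_line = I² R_line = (2.692)² × 0.179 = 1.297 W
P_source = P_load + P_line = 385.0 + 1.297 = 386.3 W
η = P_load / P_source = 385.0 / 386.3 = 0.9966

99.7 %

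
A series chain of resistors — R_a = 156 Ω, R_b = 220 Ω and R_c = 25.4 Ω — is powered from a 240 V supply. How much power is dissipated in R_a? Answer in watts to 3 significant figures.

55.8 W

Series elements share the same current, so find I first, then use P = I²R.
R_total = 156 + 220 + 25.4 = 401.4 Ω
I = V / R_total = 240 / 401.4 = 0.5979 A
P_R_a = I² × R_a = (0.5979)² × 156 = 55.77 W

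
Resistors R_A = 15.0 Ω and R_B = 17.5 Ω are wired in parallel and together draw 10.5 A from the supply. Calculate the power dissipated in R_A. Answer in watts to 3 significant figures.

Parallel branches share V, not I — compute V via R_eq, then use V²/R for the target branch.
1/R_eq = 1/15.0 + 1/17.5 ⇒ R_eq = 8.077 Ω
V = I_total × R_eq = 10.50 × 8.077 = 84.81 V
P_R_A = V² / R_A = (84.81)² / 15.0 = 479.5 W

479 W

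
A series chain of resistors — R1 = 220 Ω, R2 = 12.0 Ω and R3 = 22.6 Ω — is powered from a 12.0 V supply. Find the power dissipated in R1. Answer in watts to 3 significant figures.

Since the resistors are in series they all carry the loop current I = V/R_total; the power in any one is I²R.
R_total = 220 + 12.0 + 22.6 = 254.6 Ω
I = V / R_total = 12.0 / 254.6 = 0.04713 A
P_R1 = I² × R1 = (0.04713)² × 220 = 0.4887 W

0.489 W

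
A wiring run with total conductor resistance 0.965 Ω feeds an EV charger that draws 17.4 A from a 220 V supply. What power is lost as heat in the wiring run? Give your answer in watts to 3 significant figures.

292 W

Only the current and the line resistance are needed for the I²R loss.
The wiring run carries the full 17.4 A.
P_line = I² R_line = (17.40)² × 0.965 = 292.2 W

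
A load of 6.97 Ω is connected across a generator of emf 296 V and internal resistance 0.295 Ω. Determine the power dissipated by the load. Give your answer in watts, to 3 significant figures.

11600 W

The internal resistance and the load are in series, so the same I flows through both; get I from ε/(r+R), then I²R for the load.
I = ε / (r + R) = 296 / (0.295 + 6.97) = 40.74 A
P_load = I² R = (40.74)² × 6.97 = 11570 W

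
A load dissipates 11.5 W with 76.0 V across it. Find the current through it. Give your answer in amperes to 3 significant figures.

0.151 A

The two known quantities fix the third via I = P / V.
I = 11.5 / 76.0 = 0.1513 A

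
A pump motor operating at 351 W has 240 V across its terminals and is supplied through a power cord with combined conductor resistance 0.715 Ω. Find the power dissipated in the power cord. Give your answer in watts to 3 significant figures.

Line loss is just I²R for the cable — we know both I and R_line directly.
I = P / V = 351 / 240 = 1.462 A through the power cord.
P_line = I² R_line = (1.462)² × 0.715 = 1.529 W

1.53 W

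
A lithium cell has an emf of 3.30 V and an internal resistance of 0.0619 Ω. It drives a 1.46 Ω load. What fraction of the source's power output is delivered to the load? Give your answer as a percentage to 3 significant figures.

95.9 %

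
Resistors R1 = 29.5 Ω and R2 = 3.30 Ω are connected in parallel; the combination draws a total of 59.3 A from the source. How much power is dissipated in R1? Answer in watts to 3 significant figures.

1050 W

The branches share the same voltage, but only the total current is given — find V from the equivalent resistance first.
1/R_eq = 1/29.5 + 1/3.30 ⇒ R_eq = 2.968 Ω
V = I_total × R_eq = 59.30 × 2.968 = 176.0 V
P_R1 = V² / R1 = (176.0)² / 29.5 = 1050 W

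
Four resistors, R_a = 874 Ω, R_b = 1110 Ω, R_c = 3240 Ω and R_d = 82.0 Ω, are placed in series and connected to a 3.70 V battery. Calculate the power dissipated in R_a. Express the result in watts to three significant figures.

Every series element carries the same I. Get I from the total resistance, then P = I² × R_a.
R_total = 874 + 1110 + 3240 + 82.0 = 5306 Ω
I = V / R_total = 3.70 / 5306 = 0.0006973 A
P_R_a = I² × R_a = (0.0006973)² × 874 = 0.0004250 W

0.000425 W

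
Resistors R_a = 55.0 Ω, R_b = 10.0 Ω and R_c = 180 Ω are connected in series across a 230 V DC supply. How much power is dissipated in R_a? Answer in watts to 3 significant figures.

48.5 W

The current is common to all series resistors; compute it, then apply P = I²R for the target.
R_total = 55.0 + 10.0 + 180 = 245.0 Ω
I = V / R_total = 230 / 245.0 = 0.9388 A
P_R_a = I² × R_a = (0.9388)² × 55.0 = 48.47 W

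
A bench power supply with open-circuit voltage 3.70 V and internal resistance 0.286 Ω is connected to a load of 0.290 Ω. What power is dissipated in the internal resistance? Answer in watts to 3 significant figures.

11.8 W

r is in series with the load, so it carries the full circuit current — the loss in it is I²r.
I = ε / (r + R) = 3.70 / (0.286 + 0.290) = 6.424 A
P_int = I² r = (6.424)² × 0.286 = 11.80 W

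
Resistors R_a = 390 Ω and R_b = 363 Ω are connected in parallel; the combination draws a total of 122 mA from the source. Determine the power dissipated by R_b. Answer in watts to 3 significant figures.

1.45 W

Only the total current is stated, so first find the parallel equivalent to get the voltage across the combination.
1/R_eq = 1/390 + 1/363 ⇒ R_eq = 188.0 Ω
V = I_total × R_eq = 0.1220 × 188.0 = 22.94 V
P_R_b = V² / R_b = (22.94)² / 363 = 1.449 W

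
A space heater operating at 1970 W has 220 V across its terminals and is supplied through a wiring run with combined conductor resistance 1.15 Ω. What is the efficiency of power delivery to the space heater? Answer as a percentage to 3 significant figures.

95.5 %

I = P / V = 1970 / 220 = 8.955 A through the wiring run.
P_line = I² R_line = (8.955)² × 1.15 = 92.21 W
P_source = P_load + P_line = 1970 + 92.21 = 2062 W
η = P_load / P_source = 1970 / 2062 = 0.9553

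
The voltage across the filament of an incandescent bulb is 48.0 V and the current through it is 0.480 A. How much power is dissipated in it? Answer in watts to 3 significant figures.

23.0 W

With V and I both given, power follows immediately from P = V I.
P = 48.0 V × 0.4800 A = 23.04 W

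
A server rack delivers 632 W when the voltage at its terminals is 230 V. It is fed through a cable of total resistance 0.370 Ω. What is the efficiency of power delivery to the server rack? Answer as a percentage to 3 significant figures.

I = P / V = 632 / 230 = 2.748 A through the cable.
P_line = I² R_line = (2.748)² × 0.370 = 2.794 W
P_source = P_load + P_line = 632.0 + 2.794 = 634.8 W
η = P_load / P_source = 632.0 / 634.8 = 0.9956

99.6 %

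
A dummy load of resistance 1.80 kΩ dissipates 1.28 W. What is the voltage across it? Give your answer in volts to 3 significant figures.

Inverting the appropriate power form: V = √(P R).
V = √(1.28 × 1800) = 48.00 V

48.0 V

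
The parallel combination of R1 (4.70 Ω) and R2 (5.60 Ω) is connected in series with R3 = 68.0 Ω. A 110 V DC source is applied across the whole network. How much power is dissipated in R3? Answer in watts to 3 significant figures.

165 W

Combine R1 and R2 into their parallel equivalent first, reducing the network to two series resistors.
R_p = (4.70×5.60)/(4.70+5.60) = 2.555 Ω
R_total = R_p + 68.0 = 2.555 + 68.0 = 70.56 Ω
I = V / R_total = 110 / 70.56 = 1.559 A
All the supply current flows through R3; use P = I²R3.
P_R3 = (1.559)² × 68.0 = 165.3 W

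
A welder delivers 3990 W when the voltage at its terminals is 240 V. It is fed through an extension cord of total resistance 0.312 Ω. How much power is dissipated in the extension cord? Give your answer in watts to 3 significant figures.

86.2 W

Line loss is just I²R for the cable — we know both I and R_line directly.
I = P / V = 3990 / 240 = 16.62 A through the extension cord.
P_line = I² R_line = (16.62)² × 0.312 = 86.23 W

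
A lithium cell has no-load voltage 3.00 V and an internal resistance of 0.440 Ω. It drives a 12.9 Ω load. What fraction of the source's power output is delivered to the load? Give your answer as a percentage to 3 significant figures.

96.7 %

Both r and R carry the same current, so the power split is just the resistance split: η = R/(R+r).
η = R / (R + r) = 12.9 / (12.9 + 0.440) = 0.9670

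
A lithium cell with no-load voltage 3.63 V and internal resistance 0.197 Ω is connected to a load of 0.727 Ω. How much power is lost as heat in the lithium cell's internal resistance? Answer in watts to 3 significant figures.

Internal loss is I²r, with I set by the total series resistance r+R.
I = ε / (r + R) = 3.63 / (0.197 + 0.727) = 3.929 A
P_int = I² r = (3.929)² × 0.197 = 3.040 W

3.04 W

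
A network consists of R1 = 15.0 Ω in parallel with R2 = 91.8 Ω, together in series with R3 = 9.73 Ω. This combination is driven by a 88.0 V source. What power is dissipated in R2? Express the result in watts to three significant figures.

Combine R1 and R2 into their parallel equivalent first, reducing the network to two series resistors.
R_p = (15.0×91.8)/(15.0+91.8) = 12.89 Ω
R_total = R_p + 9.73 = 12.89 + 9.73 = 22.62 Ω
I = V / R_total = 88.0 / 22.62 = 3.890 A
Voltage across the parallel pair: V_p = I × R_p = 3.890 × 12.89 = 50.15 V
Use P = V²/R for R2 with V = V_p.
P_R2 = (50.15)² / 91.8 = 27.40 W

27.4 W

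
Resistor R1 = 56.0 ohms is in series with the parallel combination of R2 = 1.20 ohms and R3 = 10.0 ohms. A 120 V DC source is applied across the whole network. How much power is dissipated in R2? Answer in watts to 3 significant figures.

First combine the parallel branches into one equivalent R_p, then R1 + R_p is a series pair.
R_p = (1.20×10.0)/(1.20+10.0) = 1.071 Ω
R_total = 56.0 + 1.071 = 57.07 Ω
I = V / R_total = 120 / 57.07 = 2.103 A
Voltage across the parallel pair: V_p = I × R_p = 2.103 × 1.071 = 2.253 V
R2 sees V_p directly, so P = V_p² / R2.
P_R2 = (2.253)² / 1.20 = 4.229 W

4.23 W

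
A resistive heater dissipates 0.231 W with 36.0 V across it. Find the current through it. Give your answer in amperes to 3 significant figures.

Rearranging the power relation for the two known quantities gives I = P / V.
I = 0.231 / 36.0 = 0.006417 A

0.00642 A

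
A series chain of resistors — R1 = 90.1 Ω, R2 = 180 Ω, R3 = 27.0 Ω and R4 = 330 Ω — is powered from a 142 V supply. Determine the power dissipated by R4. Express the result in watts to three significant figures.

16.9 W

In a series string the same current flows through every resistor — find that current, then P = I²R for the one we want.
R_total = 90.1 + 180 + 27.0 + 330 = 627.1 Ω
I = V / R_total = 142 / 627.1 = 0.2264 A
P_R4 = I² × R4 = (0.2264)² × 330 = 16.92 W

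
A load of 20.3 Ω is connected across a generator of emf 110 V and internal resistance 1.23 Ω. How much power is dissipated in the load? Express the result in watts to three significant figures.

Find the circuit current first, then P = I²R for the load (series elements share I).
I = ε / (r + R) = 110 / (1.23 + 20.3) = 5.109 A
P_load = I² R = (5.109)² × 20.3 = 529.9 W

530 W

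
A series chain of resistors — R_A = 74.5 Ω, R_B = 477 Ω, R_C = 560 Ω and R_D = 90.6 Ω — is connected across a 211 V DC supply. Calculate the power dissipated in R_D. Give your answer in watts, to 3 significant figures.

2.79 W

The current is common to all series resistors; compute it, then apply P = I²R for the target.
R_total = 74.5 + 477 + 560 + 90.6 = 1202 Ω
I = V / R_total = 211 / 1202 = 0.1755 A
P_R_D = I² × R_D = (0.1755)² × 90.6 = 2.791 W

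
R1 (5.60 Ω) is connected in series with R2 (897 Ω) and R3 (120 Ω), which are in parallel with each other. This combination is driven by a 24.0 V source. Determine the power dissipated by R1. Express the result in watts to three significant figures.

0.260 W

Reduce the parallel pair to R_p first; the network is then a simple series string.
R_p = (897×120)/(897+120) = 105.8 Ω
R_total = 5.60 + 105.8 = 111.4 Ω
I = V / R_total = 24.0 / 111.4 = 0.2154 A
R1 is in the main series path, so its power is I²R1.
P_R1 = (0.2154)² × 5.60 = 0.2597 W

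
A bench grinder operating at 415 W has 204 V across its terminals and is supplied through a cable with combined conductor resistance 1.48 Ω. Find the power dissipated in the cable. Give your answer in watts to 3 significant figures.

6.12 W

The cable is a series resistance carrying the load current; its dissipation is I²R_line.
I = P / V = 415 / 204 = 2.034 A through the cable.
P_line = I² R_line = (2.034)² × 1.48 = 6.125 W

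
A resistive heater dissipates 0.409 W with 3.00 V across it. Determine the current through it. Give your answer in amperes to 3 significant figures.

Inverting the appropriate power form: I = P / V.
I = 0.409 / 3.00 = 0.1363 A

0.136 A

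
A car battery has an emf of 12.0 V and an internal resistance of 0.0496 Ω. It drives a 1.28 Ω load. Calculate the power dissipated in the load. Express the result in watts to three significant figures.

104 W

The internal resistance and the load are in series, so the same I flows through both; get I from ε/(r+R), then I²R for the load.
I = ε / (r + R) = 12.0 / (0.0496 + 1.28) = 9.025 A
P_load = I² R = (9.025)² × 1.28 = 104.3 W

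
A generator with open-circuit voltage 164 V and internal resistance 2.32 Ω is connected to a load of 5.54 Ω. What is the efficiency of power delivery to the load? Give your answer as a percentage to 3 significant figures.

η = P_load/(P_load+P_int) = I²R/(I²R+I²r) = R/(R+r) — the I² cancels for series elements.
η = R / (R + r) = 5.54 / (5.54 + 2.32) = 0.7048

70.5 %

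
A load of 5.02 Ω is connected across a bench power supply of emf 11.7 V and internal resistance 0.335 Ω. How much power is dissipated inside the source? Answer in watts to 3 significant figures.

1.60 W

r is in series with the load, so it carries the full circuit current — the loss in it is I²r.
I = ε / (r + R) = 11.7 / (0.335 + 5.02) = 2.185 A
P_int = I² r = (2.185)² × 0.335 = 1.599 W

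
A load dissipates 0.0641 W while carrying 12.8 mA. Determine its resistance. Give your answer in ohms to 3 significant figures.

391 Ω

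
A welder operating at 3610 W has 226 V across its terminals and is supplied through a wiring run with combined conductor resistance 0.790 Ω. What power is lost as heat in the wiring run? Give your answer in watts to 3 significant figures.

Line loss is just I²R for the cable — we know both I and R_line directly.
I = P / V = 3610 / 226 = 15.97 A through the wiring run.
P_line = I² R_line = (15.97)² × 0.790 = 201.6 W

202 W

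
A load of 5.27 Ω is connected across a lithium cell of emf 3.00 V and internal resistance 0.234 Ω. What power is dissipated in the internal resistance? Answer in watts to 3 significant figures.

0.0695 W

r is in series with the load, so it carries the full circuit current — the loss in it is I²r.
I = ε / (r + R) = 3.00 / (0.234 + 5.27) = 0.5451 A
P_int = I² r = (0.5451)² × 0.234 = 0.06952 W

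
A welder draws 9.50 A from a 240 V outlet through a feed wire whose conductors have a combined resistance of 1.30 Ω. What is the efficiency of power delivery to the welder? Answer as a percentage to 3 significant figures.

94.9 %

The feed wire carries the full 9.50 A.
P_line = I² R_line = (9.500)² × 1.30 = 117.3 W
P_source = V I = 240 × 9.500 = 2280 W; P_load = 2163 W
η = P_load / P_source = 2163 / 2280 = 0.9485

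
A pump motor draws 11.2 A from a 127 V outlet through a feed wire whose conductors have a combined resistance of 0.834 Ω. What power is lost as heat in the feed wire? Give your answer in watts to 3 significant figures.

105 W

Only the current and the line resistance are needed for the I²R loss.
The feed wire carries the full 11.2 A.
P_line = I² R_line = (11.20)² × 0.834 = 104.6 W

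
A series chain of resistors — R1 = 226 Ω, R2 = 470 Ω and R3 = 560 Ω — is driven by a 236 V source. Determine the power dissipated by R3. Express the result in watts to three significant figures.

Series elements share the same current, so find I first, then use P = I²R.
R_total = 226 + 470 + 560 = 1256 Ω
I = V / R_total = 236 / 1256 = 0.1879 A
P_R3 = I² × R3 = (0.1879)² × 560 = 19.77 W

19.8 W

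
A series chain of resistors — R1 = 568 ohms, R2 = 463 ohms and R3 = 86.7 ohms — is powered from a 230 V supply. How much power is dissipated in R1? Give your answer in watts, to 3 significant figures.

24.1 W

The current is common to all series resistors; compute it, then apply P = I²R for the target.
R_total = 568 + 463 + 86.7 = 1118 Ω
I = V / R_total = 230 / 1118 = 0.2058 A
P_R1 = I² × R1 = (0.2058)² × 568 = 24.05 W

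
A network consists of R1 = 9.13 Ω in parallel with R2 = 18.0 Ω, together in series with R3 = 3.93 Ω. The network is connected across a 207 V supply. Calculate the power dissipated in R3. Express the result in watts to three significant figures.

1690 W

Collapse the R1‖R2 pair into one equivalent R_p; then R_p and R3 form a series string.
R_p = (9.13×18.0)/(9.13+18.0) = 6.058 Ω
R_total = R_p + 3.93 = 6.058 + 3.93 = 9.988 Ω
I = V / R_total = 207 / 9.988 = 20.73 A
R3 is the series element, so its power is I²R.
P_R3 = (20.73)² × 3.93 = 1688 W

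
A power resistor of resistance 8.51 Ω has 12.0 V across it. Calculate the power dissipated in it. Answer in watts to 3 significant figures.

Voltage and resistance are given, so P = V²/R is the one-step route.
P = (12.0 V)² / 8.51 Ω = 16.92 W

16.9 W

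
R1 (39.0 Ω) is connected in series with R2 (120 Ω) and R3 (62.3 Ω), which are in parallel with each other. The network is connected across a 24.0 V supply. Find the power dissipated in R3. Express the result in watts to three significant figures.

2.43 W

Collapse R2‖R3 to a single equivalent, reducing the network to two series elements.
R_p = (120×62.3)/(120+62.3) = 41.01 Ω
R_total = 39.0 + 41.01 = 80.01 Ω
I = V / R_total = 24.0 / 80.01 = 0.3000 A
Voltage across the parallel pair: V_p = I × R_p = 0.3000 × 41.01 = 12.30 V
With V_p across R3, its power is V_p²/R3.
P_R3 = (12.30)² / 62.3 = 2.429 W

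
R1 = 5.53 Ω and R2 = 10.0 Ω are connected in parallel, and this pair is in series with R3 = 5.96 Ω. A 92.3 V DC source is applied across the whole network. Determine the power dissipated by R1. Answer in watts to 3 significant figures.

215 W

Reduce the parallel combination to a single R_p; the circuit then becomes R_p in series with the remaining resistor.
R_p = (5.53×10.0)/(5.53+10.0) = 3.561 Ω
R_total = R_p + 5.96 = 3.561 + 5.96 = 9.521 Ω
I = V / R_total = 92.3 / 9.521 = 9.695 A
Voltage across the parallel pair: V_p = I × R_p = 9.695 × 3.561 = 34.52 V
R1 has V_p across it, so P = V_p²/R1.
P_R1 = (34.52)² / 5.53 = 215.5 W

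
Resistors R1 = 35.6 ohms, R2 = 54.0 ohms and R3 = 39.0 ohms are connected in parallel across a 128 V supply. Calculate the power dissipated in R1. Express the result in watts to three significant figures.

460 W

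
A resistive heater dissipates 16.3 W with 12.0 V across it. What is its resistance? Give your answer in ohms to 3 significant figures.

8.83 Ω

Rearranging the power relation for the two known quantities gives R = V² / P.
R = (12.0)² / 16.3 = 8.834 Ω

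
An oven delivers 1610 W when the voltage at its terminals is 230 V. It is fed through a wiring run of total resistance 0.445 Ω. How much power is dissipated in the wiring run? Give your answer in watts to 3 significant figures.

Line loss is just I²R for the cable — we know both I and R_line directly.
I = P / V = 1610 / 230 = 7.000 A through the wiring run.
P_line = I² R_line = (7.000)² × 0.445 = 21.80 W

21.8 W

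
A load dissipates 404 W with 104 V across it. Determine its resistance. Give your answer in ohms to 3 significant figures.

The two known quantities fix the third via R = V² / P.
R = (104)² / 404 = 26.77 Ω

26.8 Ω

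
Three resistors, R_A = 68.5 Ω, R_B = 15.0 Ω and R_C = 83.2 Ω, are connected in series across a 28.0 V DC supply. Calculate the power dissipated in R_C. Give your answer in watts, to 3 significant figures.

2.35 W

In a series string the same current flows through every resistor — find that current, then P = I²R for the one we want.
R_total = 68.5 + 15.0 + 83.2 = 166.7 Ω
I = V / R_total = 28.0 / 166.7 = 0.1680 A
P_R_C = I² × R_C = (0.1680)² × 83.2 = 2.347 W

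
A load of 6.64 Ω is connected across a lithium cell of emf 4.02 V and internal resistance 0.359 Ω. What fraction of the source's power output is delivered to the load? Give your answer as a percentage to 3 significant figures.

94.9 %

The source delivers εI, of which I²R reaches the load and I²r is lost; since I is common, η = R/(R+r).
η = R / (R + r) = 6.64 / (6.64 + 0.359) = 0.9487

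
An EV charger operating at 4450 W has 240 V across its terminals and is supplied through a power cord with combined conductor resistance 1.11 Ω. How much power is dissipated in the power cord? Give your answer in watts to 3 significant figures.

Line loss is just I²R for the cable — we know both I and R_line directly.
I = P / V = 4450 / 240 = 18.54 A through the power cord.
P_line = I² R_line = (18.54)² × 1.11 = 381.6 W

382 W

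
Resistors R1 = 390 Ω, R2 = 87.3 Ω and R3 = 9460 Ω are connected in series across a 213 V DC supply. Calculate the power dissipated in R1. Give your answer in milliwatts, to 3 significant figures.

179 mW

In a series string the same current flows through every resistor — find that current, then P = I²R for the one we want.
R_total = 390 + 87.3 + 9460 = 9937 Ω
I = V / R_total = 213 / 9937 = 0.02143 A
P_R1 = I² × R1 = (0.02143)² × 390 = 0.1792 W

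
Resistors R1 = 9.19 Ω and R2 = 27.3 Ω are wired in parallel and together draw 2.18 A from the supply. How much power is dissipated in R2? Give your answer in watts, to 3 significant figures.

8.23 W

The branches share the same voltage, but only the total current is given — find V from the equivalent resistance first.
1/R_eq = 1/9.19 + 1/27.3 ⇒ R_eq = 6.876 Ω
V = I_total × R_eq = 2.180 × 6.876 = 14.99 V
P_R2 = V² / R2 = (14.99)² / 27.3 = 8.229 W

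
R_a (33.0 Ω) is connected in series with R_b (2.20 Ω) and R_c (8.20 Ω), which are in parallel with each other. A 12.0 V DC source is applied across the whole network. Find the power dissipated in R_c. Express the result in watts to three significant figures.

Reduce the parallel pair to R_p first; the network is then a simple series string.
R_p = (2.20×8.20)/(2.20+8.20) = 1.735 Ω
R_total = 33.0 + 1.735 = 34.73 Ω
I = V / R_total = 12.0 / 34.73 = 0.3455 A
Voltage across the parallel pair: V_p = I × R_p = 0.3455 × 1.735 = 0.5993 V
R_c is across V_p, so use P = V²/R for that branch.
P_R_c = (0.5993)² / 8.20 = 0.04380 W

0.0438 W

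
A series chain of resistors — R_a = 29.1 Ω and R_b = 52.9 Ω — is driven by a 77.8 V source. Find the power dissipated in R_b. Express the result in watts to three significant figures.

47.6 W

Every series element carries the same I. Get I from the total resistance, then P = I² × R_b.
R_total = 29.1 + 52.9 = 82.00 Ω
I = V / R_total = 77.8 / 82.00 = 0.9488 A
P_R_b = I² × R_b = (0.9488)² × 52.9 = 47.62 W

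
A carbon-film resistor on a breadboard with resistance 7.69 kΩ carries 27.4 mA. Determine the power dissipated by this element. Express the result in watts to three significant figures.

Knowing I and R, the power is just I²R — no need to find V first.
P = (0.02740 A)² × 7690 Ω = 5.773 W

5.77 W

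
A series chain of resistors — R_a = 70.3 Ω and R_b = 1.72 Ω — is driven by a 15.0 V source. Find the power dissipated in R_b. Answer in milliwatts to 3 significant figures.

74.6 mW

In a series string the same current flows through every resistor — find that current, then P = I²R for the one we want.
R_total = 70.3 + 1.72 = 72.02 Ω
I = V / R_total = 15.0 / 72.02 = 0.2083 A
P_R_b = I² × R_b = (0.2083)² × 1.72 = 0.07461 W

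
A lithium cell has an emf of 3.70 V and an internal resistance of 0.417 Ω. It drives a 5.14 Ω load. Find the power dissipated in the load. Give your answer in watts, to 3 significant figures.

Find the circuit current first, then P = I²R for the load (series elements share I).
I = ε / (r + R) = 3.70 / (0.417 + 5.14) = 0.6658 A
P_load = I² R = (0.6658)² × 5.14 = 2.279 W

2.28 W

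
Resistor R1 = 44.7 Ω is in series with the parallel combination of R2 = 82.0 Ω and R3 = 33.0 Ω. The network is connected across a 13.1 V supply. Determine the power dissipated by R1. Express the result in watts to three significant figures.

1.65 W

First combine the parallel branches into one equivalent R_p, then R1 + R_p is a series pair.
R_p = (82.0×33.0)/(82.0+33.0) = 23.53 Ω
R_total = 44.7 + 23.53 = 68.23 Ω
I = V / R_total = 13.1 / 68.23 = 0.1920 A
The full supply current passes through R1: P = I²R.
P_R1 = (0.1920)² × 44.7 = 1.648 W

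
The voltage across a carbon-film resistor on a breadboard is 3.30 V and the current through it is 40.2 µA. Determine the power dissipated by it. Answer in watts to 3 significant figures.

0.000133 W

Since both terminal voltage and current are stated, P = V I gives the power in one step.
P = 3.30 V × 0.00004020 A = 0.0001327 W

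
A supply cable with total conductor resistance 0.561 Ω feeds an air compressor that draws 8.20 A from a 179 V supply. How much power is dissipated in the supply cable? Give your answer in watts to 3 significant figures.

37.7 W

Line loss is just I²R for the cable — we know both I and R_line directly.
The supply cable carries the full 8.20 A.
P_line = I² R_line = (8.200)² × 0.561 = 37.72 W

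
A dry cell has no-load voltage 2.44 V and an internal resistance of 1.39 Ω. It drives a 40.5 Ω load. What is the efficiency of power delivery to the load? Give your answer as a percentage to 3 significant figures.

96.7 %

Efficiency is P_load / P_total. With a series r and R sharing the same I, P = I²R for each, so η = R/(R+r).
η = R / (R + r) = 40.5 / (40.5 + 1.39) = 0.9668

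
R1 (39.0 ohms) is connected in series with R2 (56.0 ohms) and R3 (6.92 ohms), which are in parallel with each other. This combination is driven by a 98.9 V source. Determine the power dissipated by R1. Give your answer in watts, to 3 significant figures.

Collapse R2‖R3 to a single equivalent, reducing the network to two series elements.
R_p = (56.0×6.92)/(56.0+6.92) = 6.159 Ω
R_total = 39.0 + 6.159 = 45.16 Ω
I = V / R_total = 98.9 / 45.16 = 2.190 A
R1 is in the main series path, so its power is I²R1.
P_R1 = (2.190)² × 39.0 = 187.1 W

187 W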